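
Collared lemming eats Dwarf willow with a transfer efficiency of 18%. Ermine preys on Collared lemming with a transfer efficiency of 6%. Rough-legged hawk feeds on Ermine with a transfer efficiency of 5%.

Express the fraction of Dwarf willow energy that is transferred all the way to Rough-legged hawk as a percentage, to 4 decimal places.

Product of link efficiencies: 0.18 × 0.06 × 0.05 = 0.00054
As a percentage: 0.00054 × 100 = 0.0540%

0.0540%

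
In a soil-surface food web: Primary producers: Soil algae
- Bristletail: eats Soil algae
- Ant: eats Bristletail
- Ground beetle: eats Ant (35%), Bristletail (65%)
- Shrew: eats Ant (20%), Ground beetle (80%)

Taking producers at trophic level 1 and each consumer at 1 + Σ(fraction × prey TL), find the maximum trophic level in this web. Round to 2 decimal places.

4.28

Bristletail: 1 + 1 = 2
Ant: 1 + 2 = 3
Ground beetle: 1 + (0.35×3 + 0.65×2) = 3.35
Shrew: 1 + (0.2×3 + 0.8×3.35) = 4.28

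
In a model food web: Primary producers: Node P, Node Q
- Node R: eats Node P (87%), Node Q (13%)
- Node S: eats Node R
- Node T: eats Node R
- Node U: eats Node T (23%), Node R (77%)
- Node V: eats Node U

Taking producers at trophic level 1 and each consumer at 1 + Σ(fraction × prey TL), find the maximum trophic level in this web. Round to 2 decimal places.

4.23

Node R: 1 + (0.87×1 + 0.13×1) = 2
Node S: 1 + 2 = 3
Node T: 1 + 2 = 3
Node U: 1 + (0.23×3 + 0.77×2) = 3.23
Node V: 1 + 3.23 = 4.23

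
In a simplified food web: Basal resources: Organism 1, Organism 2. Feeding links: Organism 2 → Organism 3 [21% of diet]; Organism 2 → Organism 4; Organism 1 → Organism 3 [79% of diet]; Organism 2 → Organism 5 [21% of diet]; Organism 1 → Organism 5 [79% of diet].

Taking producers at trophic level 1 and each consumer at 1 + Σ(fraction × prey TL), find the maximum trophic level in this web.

Organism 3: 1 + (0.21×1 + 0.79×1) = 2
Organism 4: 1 + 1 = 2
Organism 5: 1 + (0.79×1 + 0.21×1) = 2

2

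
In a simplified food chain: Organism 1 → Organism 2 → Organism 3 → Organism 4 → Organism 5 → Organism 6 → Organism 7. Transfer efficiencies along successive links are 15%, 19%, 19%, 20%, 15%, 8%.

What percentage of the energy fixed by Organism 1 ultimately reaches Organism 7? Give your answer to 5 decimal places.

Product of link efficiencies: 0.15 × 0.19 × 0.19 × 0.2 × 0.15 × 0.08 = 0.000012996
As a percentage: 0.000012996 × 100 = 0.00130%

0.00130%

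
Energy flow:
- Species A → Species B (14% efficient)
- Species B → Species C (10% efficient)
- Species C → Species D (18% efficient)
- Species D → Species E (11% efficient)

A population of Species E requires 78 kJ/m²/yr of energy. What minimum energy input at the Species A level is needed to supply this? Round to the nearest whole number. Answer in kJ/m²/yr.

Cumulative transfer efficiency: 0.14 × 0.1 × 0.18 × 0.11 = 0.0002772
Species A energy = 78 / 0.0002772 = 281385 kJ/m²/yr

281385 kJ/m²/yr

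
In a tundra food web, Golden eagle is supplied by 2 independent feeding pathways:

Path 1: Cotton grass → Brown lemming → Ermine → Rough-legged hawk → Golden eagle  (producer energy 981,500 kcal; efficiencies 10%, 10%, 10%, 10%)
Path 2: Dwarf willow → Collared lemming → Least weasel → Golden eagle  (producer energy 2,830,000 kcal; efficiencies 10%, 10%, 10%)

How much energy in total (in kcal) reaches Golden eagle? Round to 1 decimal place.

Path 1: 981500 × 0.1 × 0.1 × 0.1 × 0.1 = 98.15 kcal
Path 2: 2830000 × 0.1 × 0.1 × 0.1 = 2830 kcal
Total at Golden eagle: 98.15 + 2830 = 2928.15 kcal

2928.2 kcal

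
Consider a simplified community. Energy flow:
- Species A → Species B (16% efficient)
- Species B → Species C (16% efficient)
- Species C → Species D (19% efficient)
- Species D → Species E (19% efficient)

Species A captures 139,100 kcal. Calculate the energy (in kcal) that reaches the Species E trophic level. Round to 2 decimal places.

128.55 kcal

Species B: 139100 × 0.16 = 22256 kcal
Species C: 22256 × 0.16 = 3560.96 kcal
Species D: 3560.96 × 0.19 = 676.5824 kcal
Species E: 676.5824 × 0.19 = 128.550656 kcal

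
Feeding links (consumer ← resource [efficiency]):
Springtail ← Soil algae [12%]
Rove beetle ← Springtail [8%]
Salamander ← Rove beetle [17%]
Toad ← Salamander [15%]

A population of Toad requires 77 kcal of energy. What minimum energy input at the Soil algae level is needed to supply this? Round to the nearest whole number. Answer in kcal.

Cumulative transfer efficiency: 0.12 × 0.08 × 0.17 × 0.15 = 0.0002448
Soil algae energy = 77 / 0.0002448 = 314542 kcal

314542 kcal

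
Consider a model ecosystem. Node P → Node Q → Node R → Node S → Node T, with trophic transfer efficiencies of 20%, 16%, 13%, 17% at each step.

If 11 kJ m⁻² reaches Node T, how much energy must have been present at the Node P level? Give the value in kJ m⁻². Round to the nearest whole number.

15554 kJ m⁻²

Cumulative transfer efficiency: 0.2 × 0.16 × 0.13 × 0.17 = 0.0007072
Node P energy = 11 / 0.0007072 = 15554 kJ m⁻²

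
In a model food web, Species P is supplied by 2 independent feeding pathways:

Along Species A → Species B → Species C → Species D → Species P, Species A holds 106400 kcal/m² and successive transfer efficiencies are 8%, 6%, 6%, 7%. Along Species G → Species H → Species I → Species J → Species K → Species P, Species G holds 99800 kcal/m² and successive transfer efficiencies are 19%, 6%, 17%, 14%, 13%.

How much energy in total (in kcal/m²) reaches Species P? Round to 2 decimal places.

Via Species A: 106400 × 0.08 × 0.06 × 0.06 × 0.07 = 2.145024 kcal/m²
Via Species G: 99800 × 0.19 × 0.06 × 0.17 × 0.14 × 0.13 = 3.52010568 kcal/m²
Total at Species P: 2.145024 + 3.52010568 = 5.66512968 kcal/m²

5.67 kcal/m²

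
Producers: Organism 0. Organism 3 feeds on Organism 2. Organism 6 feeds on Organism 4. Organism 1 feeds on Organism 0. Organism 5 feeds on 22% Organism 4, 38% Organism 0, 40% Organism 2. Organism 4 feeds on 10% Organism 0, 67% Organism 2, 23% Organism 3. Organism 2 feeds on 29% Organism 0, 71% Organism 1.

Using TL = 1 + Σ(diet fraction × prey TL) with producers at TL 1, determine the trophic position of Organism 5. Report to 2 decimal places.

3.29

Organism 1: 1 + 1 = 2
Organism 2: 1 + (0.29×1 + 0.71×2) = 2.71
Organism 3: 1 + 2.71 = 3.71
Organism 4: 1 + (0.1×1 + 0.67×2.71 + 0.23×3.71) = 3.769
Organism 5: 1 + (0.22×3.769 + 0.38×1 + 0.4×2.71) = 3.29318
Organism 6: 1 + 3.769 = 4.769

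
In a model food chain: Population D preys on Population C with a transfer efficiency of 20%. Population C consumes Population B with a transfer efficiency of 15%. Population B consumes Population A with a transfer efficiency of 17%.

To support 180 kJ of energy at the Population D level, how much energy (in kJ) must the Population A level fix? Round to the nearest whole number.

35294 kJ

Cumulative transfer efficiency: 0.17 × 0.15 × 0.2 = 0.0051
Population A energy = 180 / 0.0051 = 35294 kJ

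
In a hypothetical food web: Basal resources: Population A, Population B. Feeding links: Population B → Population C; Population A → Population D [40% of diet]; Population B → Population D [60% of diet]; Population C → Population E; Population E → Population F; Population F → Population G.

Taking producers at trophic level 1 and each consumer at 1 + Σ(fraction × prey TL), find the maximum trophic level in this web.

Population C: 1 + 1 = 2
Population D: 1 + (0.4×1 + 0.6×1) = 2
Population E: 1 + 2 = 3
Population F: 1 + 3 = 4
Population G: 1 + 4 = 5

5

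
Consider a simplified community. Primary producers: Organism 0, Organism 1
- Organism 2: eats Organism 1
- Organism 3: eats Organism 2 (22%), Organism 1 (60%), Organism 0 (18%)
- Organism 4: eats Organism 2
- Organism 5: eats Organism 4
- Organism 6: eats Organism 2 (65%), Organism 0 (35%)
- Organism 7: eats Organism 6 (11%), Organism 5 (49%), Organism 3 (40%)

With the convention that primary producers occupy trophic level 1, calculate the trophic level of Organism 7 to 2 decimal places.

Organism 2: 1 + 1 = 2
Organism 3: 1 + (0.22×2 + 0.6×1 + 0.18×1) = 2.22
Organism 4: 1 + 2 = 3
Organism 5: 1 + 3 = 4
Organism 6: 1 + (0.65×2 + 0.35×1) = 2.65
Organism 7: 1 + (0.11×2.65 + 0.49×4 + 0.4×2.22) = 4.1395

4.14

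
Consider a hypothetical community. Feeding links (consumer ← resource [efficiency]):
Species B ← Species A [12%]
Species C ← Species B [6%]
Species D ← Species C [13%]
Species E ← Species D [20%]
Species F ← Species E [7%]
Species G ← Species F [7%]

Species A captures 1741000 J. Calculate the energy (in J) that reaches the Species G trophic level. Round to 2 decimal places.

Species B: 1741000 × 0.12 = 208920 J
Species C: 208920 × 0.06 = 12535.2 J
Species D: 12535.2 × 0.13 = 1629.576 J
Species E: 1629.576 × 0.2 = 325.9152 J
Species F: 325.9152 × 0.07 = 22.814064 J
Species G: 22.814064 × 0.07 = 1.59698448 J

1.60 J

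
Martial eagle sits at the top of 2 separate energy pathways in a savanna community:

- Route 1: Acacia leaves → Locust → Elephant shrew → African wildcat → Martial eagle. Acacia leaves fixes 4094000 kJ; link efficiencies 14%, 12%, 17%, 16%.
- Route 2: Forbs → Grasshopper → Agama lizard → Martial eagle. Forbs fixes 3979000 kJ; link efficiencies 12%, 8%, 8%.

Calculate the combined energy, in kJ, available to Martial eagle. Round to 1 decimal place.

4926.7 kJ

Route 1: 4094000 × 0.14 × 0.12 × 0.17 × 0.16 = 1870.79424 kJ
Route 2: 3979000 × 0.12 × 0.08 × 0.08 = 3055.872 kJ
Total at Martial eagle: 1870.79424 + 3055.872 = 4926.66624 kJ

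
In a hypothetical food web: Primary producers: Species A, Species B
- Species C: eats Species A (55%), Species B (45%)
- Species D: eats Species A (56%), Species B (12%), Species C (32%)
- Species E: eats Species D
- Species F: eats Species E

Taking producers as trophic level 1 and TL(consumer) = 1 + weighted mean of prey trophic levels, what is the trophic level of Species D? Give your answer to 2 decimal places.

Species C: 1 + (0.55×1 + 0.45×1) = 2
Species D: 1 + (0.56×1 + 0.12×1 + 0.32×2) = 2.32
Species E: 1 + 2.32 = 3.32
Species F: 1 + 3.32 = 4.32

2.32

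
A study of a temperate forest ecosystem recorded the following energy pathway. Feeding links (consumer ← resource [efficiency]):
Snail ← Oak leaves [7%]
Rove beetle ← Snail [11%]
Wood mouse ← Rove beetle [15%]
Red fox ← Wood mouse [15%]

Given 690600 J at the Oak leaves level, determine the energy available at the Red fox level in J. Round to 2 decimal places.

Snail: 690600 × 0.07 = 48342 J
Rove beetle: 48342 × 0.11 = 5317.62 J
Wood mouse: 5317.62 × 0.15 = 797.643 J
Red fox: 797.643 × 0.15 = 119.64645 J

119.65 J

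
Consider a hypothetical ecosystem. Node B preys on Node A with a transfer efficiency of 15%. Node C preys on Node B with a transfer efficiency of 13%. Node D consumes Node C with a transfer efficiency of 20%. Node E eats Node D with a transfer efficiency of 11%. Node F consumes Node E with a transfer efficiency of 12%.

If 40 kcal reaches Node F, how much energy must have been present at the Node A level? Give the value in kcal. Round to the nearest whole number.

777001 kcal

Cumulative transfer efficiency: 0.15 × 0.13 × 0.2 × 0.11 × 0.12 = 0.00005148
Node A energy = 40 / 0.00005148 = 777001 kcal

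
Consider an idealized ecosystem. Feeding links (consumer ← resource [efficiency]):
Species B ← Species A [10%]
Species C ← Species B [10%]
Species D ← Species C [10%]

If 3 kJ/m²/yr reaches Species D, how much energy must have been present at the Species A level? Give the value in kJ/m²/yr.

3000 kJ/m²/yr

Cumulative transfer efficiency: 0.1 × 0.1 × 0.1 = 0.001
Species A energy = 3 / 0.001 = 3000 kJ/m²/yr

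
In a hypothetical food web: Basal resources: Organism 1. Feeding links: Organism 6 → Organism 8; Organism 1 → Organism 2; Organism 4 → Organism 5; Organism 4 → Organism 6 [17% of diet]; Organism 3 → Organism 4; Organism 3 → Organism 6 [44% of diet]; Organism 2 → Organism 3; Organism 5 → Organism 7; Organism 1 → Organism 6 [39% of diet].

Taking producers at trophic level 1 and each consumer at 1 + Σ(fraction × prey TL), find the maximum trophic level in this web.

6

Organism 2: 1 + 1 = 2
Organism 3: 1 + 2 = 3
Organism 4: 1 + 3 = 4
Organism 5: 1 + 4 = 5
Organism 6: 1 + (0.17×4 + 0.39×1 + 0.44×3) = 3.39
Organism 7: 1 + 5 = 6
Organism 8: 1 + 3.39 = 4.39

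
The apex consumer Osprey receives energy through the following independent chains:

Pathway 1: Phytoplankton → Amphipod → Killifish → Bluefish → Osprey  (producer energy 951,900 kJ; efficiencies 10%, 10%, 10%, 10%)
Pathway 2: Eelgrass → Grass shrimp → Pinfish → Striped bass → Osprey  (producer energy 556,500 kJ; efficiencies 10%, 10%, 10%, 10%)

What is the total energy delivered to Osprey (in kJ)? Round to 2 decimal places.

150.84 kJ

Pathway 1: 951900 × 0.1 × 0.1 × 0.1 × 0.1 = 95.19 kJ
Pathway 2: 556500 × 0.1 × 0.1 × 0.1 × 0.1 = 55.65 kJ
Total at Osprey: 95.19 + 55.65 = 150.84 kJ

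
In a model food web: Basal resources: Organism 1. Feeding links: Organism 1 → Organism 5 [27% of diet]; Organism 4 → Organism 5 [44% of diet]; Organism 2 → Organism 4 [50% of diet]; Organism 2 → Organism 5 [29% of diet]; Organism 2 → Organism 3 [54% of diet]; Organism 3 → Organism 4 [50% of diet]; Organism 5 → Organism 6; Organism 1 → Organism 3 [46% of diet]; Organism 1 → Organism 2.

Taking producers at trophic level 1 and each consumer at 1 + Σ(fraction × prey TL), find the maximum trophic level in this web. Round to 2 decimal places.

Organism 2: 1 + 1 = 2
Organism 3: 1 + (0.46×1 + 0.54×2) = 2.54
Organism 4: 1 + (0.5×2.54 + 0.5×2) = 3.27
Organism 5: 1 + (0.44×3.27 + 0.29×2 + 0.27×1) = 3.2888
Organism 6: 1 + 3.2888 = 4.2888

4.29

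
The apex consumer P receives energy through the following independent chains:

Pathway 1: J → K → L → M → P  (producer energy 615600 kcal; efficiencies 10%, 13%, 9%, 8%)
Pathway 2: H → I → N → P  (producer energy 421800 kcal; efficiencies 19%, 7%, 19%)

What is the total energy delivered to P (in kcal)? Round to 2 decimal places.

Pathway 1: 615600 × 0.1 × 0.13 × 0.09 × 0.08 = 57.62016 kcal
Pathway 2: 421800 × 0.19 × 0.07 × 0.19 = 1065.8886 kcal
Total at P: 57.62016 + 1065.8886 = 1123.50876 kcal

1123.51 kcal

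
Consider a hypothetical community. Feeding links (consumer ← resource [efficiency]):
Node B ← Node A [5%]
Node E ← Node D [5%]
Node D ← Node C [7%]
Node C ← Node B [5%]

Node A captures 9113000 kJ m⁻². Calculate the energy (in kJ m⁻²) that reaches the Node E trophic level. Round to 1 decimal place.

79.7 kJ m⁻²

Node B: 9113000 × 0.05 = 455650 kJ m⁻²
Node C: 455650 × 0.05 = 22782.5 kJ m⁻²
Node D: 22782.5 × 0.07 = 1594.775 kJ m⁻²
Node E: 1594.775 × 0.05 = 79.73875 kJ m⁻²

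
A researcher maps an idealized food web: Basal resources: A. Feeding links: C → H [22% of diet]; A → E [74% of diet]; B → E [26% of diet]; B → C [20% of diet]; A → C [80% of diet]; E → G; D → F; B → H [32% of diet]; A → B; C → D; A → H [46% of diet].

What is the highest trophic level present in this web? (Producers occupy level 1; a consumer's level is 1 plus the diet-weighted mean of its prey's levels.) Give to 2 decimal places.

B: 1 + 1 = 2
C: 1 + (0.8×1 + 0.2×2) = 2.2
D: 1 + 2.2 = 3.2
E: 1 + (0.74×1 + 0.26×2) = 2.26
F: 1 + 3.2 = 4.2
G: 1 + 2.26 = 3.26
H: 1 + (0.46×1 + 0.22×2.2 + 0.32×2) = 2.584

4.20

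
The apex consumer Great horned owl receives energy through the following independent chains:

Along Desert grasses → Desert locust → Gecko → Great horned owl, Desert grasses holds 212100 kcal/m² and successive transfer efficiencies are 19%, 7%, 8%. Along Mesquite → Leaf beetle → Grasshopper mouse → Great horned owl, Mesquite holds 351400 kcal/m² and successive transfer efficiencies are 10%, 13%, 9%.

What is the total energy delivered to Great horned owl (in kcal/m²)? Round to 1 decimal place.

Via Desert grasses: 212100 × 0.19 × 0.07 × 0.08 = 225.6744 kcal/m²
Via Mesquite: 351400 × 0.1 × 0.13 × 0.09 = 411.138 kcal/m²
Total at Great horned owl: 225.6744 + 411.138 = 636.8124 kcal/m²

636.8 kcal/m²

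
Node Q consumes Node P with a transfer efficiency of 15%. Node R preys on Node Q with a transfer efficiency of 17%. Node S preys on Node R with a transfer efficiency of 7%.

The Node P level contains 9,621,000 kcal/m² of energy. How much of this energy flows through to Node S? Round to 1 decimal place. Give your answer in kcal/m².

17173.5 kcal/m²

Node Q: 9621000 × 0.15 = 1443150 kcal/m²
Node R: 1443150 × 0.17 = 245335.5 kcal/m²
Node S: 245335.5 × 0.07 = 17173.485 kcal/m²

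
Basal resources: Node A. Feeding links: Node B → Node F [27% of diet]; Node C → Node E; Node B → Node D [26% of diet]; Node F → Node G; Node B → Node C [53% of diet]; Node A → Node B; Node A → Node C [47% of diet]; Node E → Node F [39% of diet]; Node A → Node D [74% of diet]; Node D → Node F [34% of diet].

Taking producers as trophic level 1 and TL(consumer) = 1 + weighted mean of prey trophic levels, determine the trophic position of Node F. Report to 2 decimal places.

3.69

Node B: 1 + 1 = 2
Node C: 1 + (0.53×2 + 0.47×1) = 2.53
Node D: 1 + (0.74×1 + 0.26×2) = 2.26
Node E: 1 + 2.53 = 3.53
Node F: 1 + (0.27×2 + 0.34×2.26 + 0.39×3.53) = 3.6851
Node G: 1 + 3.6851 = 4.6851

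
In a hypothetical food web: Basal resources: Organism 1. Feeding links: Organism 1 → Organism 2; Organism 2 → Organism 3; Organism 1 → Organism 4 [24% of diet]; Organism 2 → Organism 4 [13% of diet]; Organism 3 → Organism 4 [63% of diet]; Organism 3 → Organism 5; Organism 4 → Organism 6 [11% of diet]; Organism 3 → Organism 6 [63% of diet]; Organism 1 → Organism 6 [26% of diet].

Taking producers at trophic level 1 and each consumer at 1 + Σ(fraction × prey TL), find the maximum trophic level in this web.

4

Organism 2: 1 + 1 = 2
Organism 3: 1 + 2 = 3
Organism 4: 1 + (0.24×1 + 0.13×2 + 0.63×3) = 3.39
Organism 5: 1 + 3 = 4
Organism 6: 1 + (0.11×3.39 + 0.63×3 + 0.26×1) = 3.5229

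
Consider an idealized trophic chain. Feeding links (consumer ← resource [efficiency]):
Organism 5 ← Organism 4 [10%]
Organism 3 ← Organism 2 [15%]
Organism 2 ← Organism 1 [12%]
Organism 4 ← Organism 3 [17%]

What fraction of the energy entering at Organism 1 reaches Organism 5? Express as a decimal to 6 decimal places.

0.000306

Product of link efficiencies: 0.12 × 0.15 × 0.17 × 0.1 = 0.000306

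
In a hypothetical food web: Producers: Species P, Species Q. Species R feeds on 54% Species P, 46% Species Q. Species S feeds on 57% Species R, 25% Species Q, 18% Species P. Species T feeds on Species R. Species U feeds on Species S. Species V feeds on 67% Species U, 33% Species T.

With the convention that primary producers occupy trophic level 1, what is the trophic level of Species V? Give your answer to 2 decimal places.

Species R: 1 + (0.54×1 + 0.46×1) = 2
Species S: 1 + (0.57×2 + 0.25×1 + 0.18×1) = 2.57
Species T: 1 + 2 = 3
Species U: 1 + 2.57 = 3.57
Species V: 1 + (0.67×3.57 + 0.33×3) = 4.3819

4.38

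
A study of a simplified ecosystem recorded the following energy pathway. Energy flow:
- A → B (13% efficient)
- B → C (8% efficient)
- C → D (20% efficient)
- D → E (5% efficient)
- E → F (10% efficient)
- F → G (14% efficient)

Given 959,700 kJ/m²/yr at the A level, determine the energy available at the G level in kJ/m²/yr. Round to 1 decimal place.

1.4 kJ/m²/yr

B: 959700 × 0.13 = 124761 kJ/m²/yr
C: 124761 × 0.08 = 9980.88 kJ/m²/yr
D: 9980.88 × 0.2 = 1996.176 kJ/m²/yr
E: 1996.176 × 0.05 = 99.8088 kJ/m²/yr
F: 99.8088 × 0.1 = 9.98088 kJ/m²/yr
G: 9.98088 × 0.14 = 1.3973232 kJ/m²/yr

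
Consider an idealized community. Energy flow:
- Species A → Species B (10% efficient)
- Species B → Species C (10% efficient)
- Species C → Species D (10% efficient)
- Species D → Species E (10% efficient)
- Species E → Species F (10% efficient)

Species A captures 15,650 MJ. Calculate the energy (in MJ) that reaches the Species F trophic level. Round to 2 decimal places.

0.16 MJ

Species B: 15650 × 0.1 = 1565 MJ
Species C: 1565 × 0.1 = 156.5 MJ
Species D: 156.5 × 0.1 = 15.65 MJ
Species E: 15.65 × 0.1 = 1.565 MJ
Species F: 1.565 × 0.1 = 0.1565 MJ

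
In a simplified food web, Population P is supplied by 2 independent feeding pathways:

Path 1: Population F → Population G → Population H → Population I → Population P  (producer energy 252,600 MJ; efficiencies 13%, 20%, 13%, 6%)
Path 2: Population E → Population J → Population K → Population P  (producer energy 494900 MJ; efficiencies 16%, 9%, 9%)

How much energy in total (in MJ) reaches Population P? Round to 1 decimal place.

692.6 MJ

Path 1: 252600 × 0.13 × 0.2 × 0.13 × 0.06 = 51.22728 MJ
Path 2: 494900 × 0.16 × 0.09 × 0.09 = 641.3904 MJ
Total at Population P: 51.22728 + 641.3904 = 692.61768 MJ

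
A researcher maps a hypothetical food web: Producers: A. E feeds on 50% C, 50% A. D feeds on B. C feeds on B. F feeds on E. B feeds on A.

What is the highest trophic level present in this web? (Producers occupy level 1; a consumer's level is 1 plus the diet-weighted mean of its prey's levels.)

B: 1 + 1 = 2
C: 1 + 2 = 3
D: 1 + 2 = 3
E: 1 + (0.5×3 + 0.5×1) = 3
F: 1 + 3 = 4

4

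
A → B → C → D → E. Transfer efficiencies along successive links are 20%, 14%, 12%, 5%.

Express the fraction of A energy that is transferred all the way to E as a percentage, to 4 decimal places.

0.0168%

Product of link efficiencies: 0.2 × 0.14 × 0.12 × 0.05 = 0.000168
As a percentage: 0.000168 × 100 = 0.0168%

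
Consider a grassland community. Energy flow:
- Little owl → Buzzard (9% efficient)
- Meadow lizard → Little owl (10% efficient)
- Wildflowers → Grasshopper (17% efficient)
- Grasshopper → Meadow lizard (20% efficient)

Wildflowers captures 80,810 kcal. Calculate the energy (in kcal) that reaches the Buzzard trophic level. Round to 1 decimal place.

24.7 kcal

Grasshopper: 80810 × 0.17 = 13737.7 kcal
Meadow lizard: 13737.7 × 0.2 = 2747.54 kcal
Little owl: 2747.54 × 0.1 = 274.754 kcal
Buzzard: 274.754 × 0.09 = 24.72786 kcal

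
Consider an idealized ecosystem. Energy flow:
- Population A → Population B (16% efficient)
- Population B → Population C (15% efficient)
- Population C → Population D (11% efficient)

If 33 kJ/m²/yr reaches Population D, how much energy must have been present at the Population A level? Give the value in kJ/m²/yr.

12500 kJ/m²/yr

Cumulative transfer efficiency: 0.16 × 0.15 × 0.11 = 0.00264
Population A energy = 33 / 0.00264 = 12500 kJ/m²/yr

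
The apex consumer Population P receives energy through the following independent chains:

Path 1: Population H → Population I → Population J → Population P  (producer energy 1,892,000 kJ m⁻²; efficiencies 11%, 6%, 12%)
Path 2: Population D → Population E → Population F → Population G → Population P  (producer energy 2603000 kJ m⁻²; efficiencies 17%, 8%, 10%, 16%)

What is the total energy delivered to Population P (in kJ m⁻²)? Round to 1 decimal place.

2064.9 kJ m⁻²

Path 1: 1892000 × 0.11 × 0.06 × 0.12 = 1498.464 kJ m⁻²
Path 2: 2603000 × 0.17 × 0.08 × 0.1 × 0.16 = 566.4128 kJ m⁻²
Total at Population P: 1498.464 + 566.4128 = 2064.8768 kJ m⁻²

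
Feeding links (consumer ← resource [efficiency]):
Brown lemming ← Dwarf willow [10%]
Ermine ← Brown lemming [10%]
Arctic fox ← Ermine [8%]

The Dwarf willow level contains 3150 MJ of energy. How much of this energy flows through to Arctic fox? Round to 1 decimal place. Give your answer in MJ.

Brown lemming: 3150 × 0.1 = 315 MJ
Ermine: 315 × 0.1 = 31.5 MJ
Arctic fox: 31.5 × 0.08 = 2.52 MJ

2.5 MJ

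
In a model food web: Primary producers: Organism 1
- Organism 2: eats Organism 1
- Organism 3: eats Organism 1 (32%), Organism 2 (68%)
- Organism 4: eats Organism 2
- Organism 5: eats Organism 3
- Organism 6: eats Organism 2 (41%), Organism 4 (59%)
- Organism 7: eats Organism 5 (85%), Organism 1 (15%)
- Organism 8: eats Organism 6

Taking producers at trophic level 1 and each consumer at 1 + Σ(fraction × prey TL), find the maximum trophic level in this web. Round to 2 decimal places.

Organism 2: 1 + 1 = 2
Organism 3: 1 + (0.32×1 + 0.68×2) = 2.68
Organism 4: 1 + 2 = 3
Organism 5: 1 + 2.68 = 3.68
Organism 6: 1 + (0.41×2 + 0.59×3) = 3.59
Organism 7: 1 + (0.85×3.68 + 0.15×1) = 4.278
Organism 8: 1 + 3.59 = 4.59

4.59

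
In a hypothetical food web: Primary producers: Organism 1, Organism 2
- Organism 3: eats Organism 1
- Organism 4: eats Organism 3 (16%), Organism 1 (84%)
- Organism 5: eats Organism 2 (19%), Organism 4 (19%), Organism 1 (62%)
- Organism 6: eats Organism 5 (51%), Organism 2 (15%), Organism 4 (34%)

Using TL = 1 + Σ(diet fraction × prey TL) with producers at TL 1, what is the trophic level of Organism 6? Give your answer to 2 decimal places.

Organism 3: 1 + 1 = 2
Organism 4: 1 + (0.16×2 + 0.84×1) = 2.16
Organism 5: 1 + (0.19×1 + 0.19×2.16 + 0.62×1) = 2.2204
Organism 6: 1 + (0.51×2.2204 + 0.15×1 + 0.34×2.16) = 3.016804

3.02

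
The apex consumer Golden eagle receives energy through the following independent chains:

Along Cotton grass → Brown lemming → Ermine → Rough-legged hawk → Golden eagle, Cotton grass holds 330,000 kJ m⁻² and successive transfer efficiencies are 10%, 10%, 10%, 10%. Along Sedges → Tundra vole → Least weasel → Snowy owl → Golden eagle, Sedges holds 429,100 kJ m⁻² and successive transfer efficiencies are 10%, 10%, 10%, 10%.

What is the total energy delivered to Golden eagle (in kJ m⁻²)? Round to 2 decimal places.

Via Cotton grass: 330000 × 0.1 × 0.1 × 0.1 × 0.1 = 33 kJ m⁻²
Via Sedges: 429100 × 0.1 × 0.1 × 0.1 × 0.1 = 42.91 kJ m⁻²
Total at Golden eagle: 33 + 42.91 = 75.91 kJ m⁻²

75.91 kJ m⁻²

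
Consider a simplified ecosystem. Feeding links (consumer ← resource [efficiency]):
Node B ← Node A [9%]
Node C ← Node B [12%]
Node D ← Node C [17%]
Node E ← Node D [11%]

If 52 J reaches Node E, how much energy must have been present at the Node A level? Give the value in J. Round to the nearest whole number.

257477 J

Cumulative transfer efficiency: 0.09 × 0.12 × 0.17 × 0.11 = 0.00020196
Node A energy = 52 / 0.00020196 = 257477 J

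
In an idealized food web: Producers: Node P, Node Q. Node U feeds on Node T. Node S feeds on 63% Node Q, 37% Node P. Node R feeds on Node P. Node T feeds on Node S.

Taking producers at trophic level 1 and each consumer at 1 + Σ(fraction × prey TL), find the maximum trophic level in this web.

4

Node R: 1 + 1 = 2
Node S: 1 + (0.63×1 + 0.37×1) = 2
Node T: 1 + 2 = 3
Node U: 1 + 3 = 4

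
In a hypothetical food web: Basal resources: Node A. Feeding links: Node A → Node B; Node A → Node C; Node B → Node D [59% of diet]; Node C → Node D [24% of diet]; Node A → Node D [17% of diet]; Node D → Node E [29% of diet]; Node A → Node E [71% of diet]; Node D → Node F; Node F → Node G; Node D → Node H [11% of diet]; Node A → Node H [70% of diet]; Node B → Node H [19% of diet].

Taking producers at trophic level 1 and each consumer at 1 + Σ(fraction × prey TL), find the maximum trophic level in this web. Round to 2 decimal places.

4.83

Node B: 1 + 1 = 2
Node C: 1 + 1 = 2
Node D: 1 + (0.59×2 + 0.24×2 + 0.17×1) = 2.83
Node E: 1 + (0.29×2.83 + 0.71×1) = 2.5307
Node F: 1 + 2.83 = 3.83
Node G: 1 + 3.83 = 4.83
Node H: 1 + (0.11×2.83 + 0.7×1 + 0.19×2) = 2.3913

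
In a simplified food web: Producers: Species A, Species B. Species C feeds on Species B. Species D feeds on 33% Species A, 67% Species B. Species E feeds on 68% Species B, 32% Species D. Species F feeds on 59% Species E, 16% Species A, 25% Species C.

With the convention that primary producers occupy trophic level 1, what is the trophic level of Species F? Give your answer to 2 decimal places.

Species C: 1 + 1 = 2
Species D: 1 + (0.33×1 + 0.67×1) = 2
Species E: 1 + (0.68×1 + 0.32×2) = 2.32
Species F: 1 + (0.59×2.32 + 0.16×1 + 0.25×2) = 3.0288

3.03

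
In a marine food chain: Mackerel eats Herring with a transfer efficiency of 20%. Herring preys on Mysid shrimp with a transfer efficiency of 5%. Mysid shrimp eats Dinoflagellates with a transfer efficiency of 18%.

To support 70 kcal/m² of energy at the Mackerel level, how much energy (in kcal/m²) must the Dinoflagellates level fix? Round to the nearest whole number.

38889 kcal/m²

Cumulative transfer efficiency: 0.18 × 0.05 × 0.2 = 0.0018
Dinoflagellates energy = 70 / 0.0018 = 38889 kcal/m²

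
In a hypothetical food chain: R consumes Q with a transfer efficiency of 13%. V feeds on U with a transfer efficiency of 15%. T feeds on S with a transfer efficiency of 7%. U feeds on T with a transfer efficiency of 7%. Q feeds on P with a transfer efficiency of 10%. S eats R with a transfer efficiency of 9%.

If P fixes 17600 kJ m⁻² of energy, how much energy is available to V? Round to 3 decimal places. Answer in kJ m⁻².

0.015 kJ m⁻²

Q: 17600 × 0.1 = 1760 kJ m⁻²
R: 1760 × 0.13 = 228.8 kJ m⁻²
S: 228.8 × 0.09 = 20.592 kJ m⁻²
T: 20.592 × 0.07 = 1.44144 kJ m⁻²
U: 1.44144 × 0.07 = 0.1009008 kJ m⁻²
V: 0.1009008 × 0.15 = 0.01513512 kJ m⁻²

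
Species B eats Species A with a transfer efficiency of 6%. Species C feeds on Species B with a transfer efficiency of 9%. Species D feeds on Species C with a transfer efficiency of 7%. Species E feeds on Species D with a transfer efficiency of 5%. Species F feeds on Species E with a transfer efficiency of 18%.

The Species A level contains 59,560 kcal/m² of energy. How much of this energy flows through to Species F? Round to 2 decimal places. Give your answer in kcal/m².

0.20 kcal/m²

Species B: 59560 × 0.06 = 3573.6 kcal/m²
Species C: 3573.6 × 0.09 = 321.624 kcal/m²
Species D: 321.624 × 0.07 = 22.51368 kcal/m²
Species E: 22.51368 × 0.05 = 1.125684 kcal/m²
Species F: 1.125684 × 0.18 = 0.20262312 kcal/m²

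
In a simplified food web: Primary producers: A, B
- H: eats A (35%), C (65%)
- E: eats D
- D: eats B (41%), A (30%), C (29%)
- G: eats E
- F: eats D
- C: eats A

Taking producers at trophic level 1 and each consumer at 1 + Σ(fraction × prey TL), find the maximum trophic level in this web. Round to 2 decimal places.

C: 1 + 1 = 2
D: 1 + (0.41×1 + 0.3×1 + 0.29×2) = 2.29
E: 1 + 2.29 = 3.29
F: 1 + 2.29 = 3.29
G: 1 + 3.29 = 4.29
H: 1 + (0.35×1 + 0.65×2) = 2.65

4.29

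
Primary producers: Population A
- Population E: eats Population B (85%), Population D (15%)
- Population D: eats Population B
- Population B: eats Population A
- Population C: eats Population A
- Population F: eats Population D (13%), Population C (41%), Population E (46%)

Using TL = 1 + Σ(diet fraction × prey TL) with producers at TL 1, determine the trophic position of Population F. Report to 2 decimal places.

3.66

Population B: 1 + 1 = 2
Population C: 1 + 1 = 2
Population D: 1 + 2 = 3
Population E: 1 + (0.85×2 + 0.15×3) = 3.15
Population F: 1 + (0.13×3 + 0.41×2 + 0.46×3.15) = 3.659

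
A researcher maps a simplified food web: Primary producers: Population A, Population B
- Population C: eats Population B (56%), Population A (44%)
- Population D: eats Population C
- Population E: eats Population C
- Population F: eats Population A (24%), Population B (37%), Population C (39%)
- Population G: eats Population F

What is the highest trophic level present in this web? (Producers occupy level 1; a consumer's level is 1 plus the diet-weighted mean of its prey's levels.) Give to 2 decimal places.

Population C: 1 + (0.56×1 + 0.44×1) = 2
Population D: 1 + 2 = 3
Population E: 1 + 2 = 3
Population F: 1 + (0.24×1 + 0.37×1 + 0.39×2) = 2.39
Population G: 1 + 2.39 = 3.39

3.39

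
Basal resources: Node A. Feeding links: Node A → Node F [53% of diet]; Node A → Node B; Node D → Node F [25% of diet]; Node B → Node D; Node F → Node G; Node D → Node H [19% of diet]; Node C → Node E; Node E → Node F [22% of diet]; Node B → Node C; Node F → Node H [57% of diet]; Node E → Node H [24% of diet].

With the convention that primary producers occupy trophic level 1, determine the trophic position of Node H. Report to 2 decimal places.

Node B: 1 + 1 = 2
Node C: 1 + 2 = 3
Node D: 1 + 2 = 3
Node E: 1 + 3 = 4
Node F: 1 + (0.53×1 + 0.22×4 + 0.25×3) = 3.16
Node G: 1 + 3.16 = 4.16
Node H: 1 + (0.57×3.16 + 0.19×3 + 0.24×4) = 4.3312

4.33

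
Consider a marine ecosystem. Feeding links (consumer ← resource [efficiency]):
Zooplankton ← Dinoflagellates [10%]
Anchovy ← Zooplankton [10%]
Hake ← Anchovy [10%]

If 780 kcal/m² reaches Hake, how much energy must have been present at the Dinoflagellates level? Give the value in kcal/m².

780000 kcal/m²

Cumulative transfer efficiency: 0.1 × 0.1 × 0.1 = 0.001
Dinoflagellates energy = 780 / 0.001 = 780000 kcal/m²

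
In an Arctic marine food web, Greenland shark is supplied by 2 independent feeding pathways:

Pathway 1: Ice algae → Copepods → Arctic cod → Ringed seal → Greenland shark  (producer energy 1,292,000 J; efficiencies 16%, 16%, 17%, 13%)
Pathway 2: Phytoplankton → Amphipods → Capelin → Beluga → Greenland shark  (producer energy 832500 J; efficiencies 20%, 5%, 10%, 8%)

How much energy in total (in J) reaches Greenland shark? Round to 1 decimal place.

797.6 J

Pathway 1: 1292000 × 0.16 × 0.16 × 0.17 × 0.13 = 730.96192 J
Pathway 2: 832500 × 0.2 × 0.05 × 0.1 × 0.08 = 66.6 J
Total at Greenland shark: 730.96192 + 66.6 = 797.56192 J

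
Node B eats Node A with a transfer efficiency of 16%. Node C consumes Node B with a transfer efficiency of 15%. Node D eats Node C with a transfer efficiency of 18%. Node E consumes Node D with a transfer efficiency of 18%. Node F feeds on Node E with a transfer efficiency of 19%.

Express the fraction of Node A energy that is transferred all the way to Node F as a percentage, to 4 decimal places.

0.0148%

Product of link efficiencies: 0.16 × 0.15 × 0.18 × 0.18 × 0.19 = 0.000147744
As a percentage: 0.000147744 × 100 = 0.0148%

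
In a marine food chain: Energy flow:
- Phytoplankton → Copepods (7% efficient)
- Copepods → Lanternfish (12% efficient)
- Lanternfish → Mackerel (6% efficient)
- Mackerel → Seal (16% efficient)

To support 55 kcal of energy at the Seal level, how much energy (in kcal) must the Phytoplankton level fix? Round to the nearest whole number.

682044 kcal

Cumulative transfer efficiency: 0.07 × 0.12 × 0.06 × 0.16 = 0.00008064
Phytoplankton energy = 55 / 0.00008064 = 682044 kcal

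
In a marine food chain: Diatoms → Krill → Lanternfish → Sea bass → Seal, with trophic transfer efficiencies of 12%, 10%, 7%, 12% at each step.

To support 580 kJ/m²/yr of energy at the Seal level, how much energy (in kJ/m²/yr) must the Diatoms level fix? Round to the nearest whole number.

Cumulative transfer efficiency: 0.12 × 0.1 × 0.07 × 0.12 = 0.0001008
Diatoms energy = 580 / 0.0001008 = 5753968 kJ/m²/yr

5753968 kJ/m²/yr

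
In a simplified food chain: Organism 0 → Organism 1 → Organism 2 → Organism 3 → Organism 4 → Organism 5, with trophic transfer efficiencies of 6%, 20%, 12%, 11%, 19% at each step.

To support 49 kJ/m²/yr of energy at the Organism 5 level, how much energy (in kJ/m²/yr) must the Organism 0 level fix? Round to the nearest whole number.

1628123 kJ/m²/yr

Cumulative transfer efficiency: 0.06 × 0.2 × 0.12 × 0.11 × 0.19 = 0.000030096
Organism 0 energy = 49 / 0.000030096 = 1628123 kJ/m²/yr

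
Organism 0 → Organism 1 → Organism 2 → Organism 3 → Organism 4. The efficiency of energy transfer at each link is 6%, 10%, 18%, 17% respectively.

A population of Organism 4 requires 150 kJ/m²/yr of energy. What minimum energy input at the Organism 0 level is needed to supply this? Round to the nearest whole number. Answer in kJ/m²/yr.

816993 kJ/m²/yr

Cumulative transfer efficiency: 0.06 × 0.1 × 0.18 × 0.17 = 0.0001836
Organism 0 energy = 150 / 0.0001836 = 816993 kJ/m²/yr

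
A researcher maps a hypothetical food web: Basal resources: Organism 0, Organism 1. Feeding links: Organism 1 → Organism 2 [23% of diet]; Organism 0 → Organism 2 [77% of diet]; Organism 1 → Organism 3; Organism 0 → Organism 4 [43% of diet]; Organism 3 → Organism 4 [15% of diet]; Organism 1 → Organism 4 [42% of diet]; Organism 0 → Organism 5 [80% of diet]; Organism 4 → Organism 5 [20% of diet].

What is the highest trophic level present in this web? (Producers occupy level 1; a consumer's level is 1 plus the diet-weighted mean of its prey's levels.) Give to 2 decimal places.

2.23

Organism 2: 1 + (0.23×1 + 0.77×1) = 2
Organism 3: 1 + 1 = 2
Organism 4: 1 + (0.43×1 + 0.15×2 + 0.42×1) = 2.15
Organism 5: 1 + (0.8×1 + 0.2×2.15) = 2.23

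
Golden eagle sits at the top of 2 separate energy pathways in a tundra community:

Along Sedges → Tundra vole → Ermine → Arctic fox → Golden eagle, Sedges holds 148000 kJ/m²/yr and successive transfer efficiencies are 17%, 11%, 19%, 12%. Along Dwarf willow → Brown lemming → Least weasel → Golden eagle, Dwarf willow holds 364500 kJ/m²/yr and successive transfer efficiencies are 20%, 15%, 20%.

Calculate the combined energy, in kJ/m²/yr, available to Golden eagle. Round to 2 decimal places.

2250.10 kJ/m²/yr

Via Sedges: 148000 × 0.17 × 0.11 × 0.19 × 0.12 = 63.10128 kJ/m²/yr
Via Dwarf willow: 364500 × 0.2 × 0.15 × 0.2 = 2187 kJ/m²/yr
Total at Golden eagle: 63.10128 + 2187 = 2250.10128 kJ/m²/yr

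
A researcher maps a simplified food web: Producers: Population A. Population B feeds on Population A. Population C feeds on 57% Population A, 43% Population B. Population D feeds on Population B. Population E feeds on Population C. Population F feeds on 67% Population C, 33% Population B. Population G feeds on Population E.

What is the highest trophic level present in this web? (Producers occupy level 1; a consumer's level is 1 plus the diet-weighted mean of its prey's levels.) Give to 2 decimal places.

Population B: 1 + 1 = 2
Population C: 1 + (0.57×1 + 0.43×2) = 2.43
Population D: 1 + 2 = 3
Population E: 1 + 2.43 = 3.43
Population F: 1 + (0.67×2.43 + 0.33×2) = 3.2881
Population G: 1 + 3.43 = 4.43

4.43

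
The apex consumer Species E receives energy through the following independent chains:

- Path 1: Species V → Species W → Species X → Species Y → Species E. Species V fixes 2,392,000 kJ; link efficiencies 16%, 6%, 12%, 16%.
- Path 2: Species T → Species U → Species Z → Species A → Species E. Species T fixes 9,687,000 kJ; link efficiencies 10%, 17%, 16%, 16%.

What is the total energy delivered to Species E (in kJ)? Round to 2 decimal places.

Path 1: 2392000 × 0.16 × 0.06 × 0.12 × 0.16 = 440.89344 kJ
Path 2: 9687000 × 0.1 × 0.17 × 0.16 × 0.16 = 4215.7824 kJ
Total at Species E: 440.89344 + 4215.7824 = 4656.67584 kJ

4656.68 kJ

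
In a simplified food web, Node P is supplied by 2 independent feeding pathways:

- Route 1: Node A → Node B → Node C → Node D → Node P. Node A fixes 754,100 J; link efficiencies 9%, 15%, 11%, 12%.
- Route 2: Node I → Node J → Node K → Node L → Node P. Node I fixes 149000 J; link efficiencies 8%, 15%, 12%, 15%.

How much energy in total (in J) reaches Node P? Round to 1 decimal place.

166.6 J

Route 1: 754100 × 0.09 × 0.15 × 0.11 × 0.12 = 134.38062 J
Route 2: 149000 × 0.08 × 0.15 × 0.12 × 0.15 = 32.184 J
Total at Node P: 134.38062 + 32.184 = 166.56462 J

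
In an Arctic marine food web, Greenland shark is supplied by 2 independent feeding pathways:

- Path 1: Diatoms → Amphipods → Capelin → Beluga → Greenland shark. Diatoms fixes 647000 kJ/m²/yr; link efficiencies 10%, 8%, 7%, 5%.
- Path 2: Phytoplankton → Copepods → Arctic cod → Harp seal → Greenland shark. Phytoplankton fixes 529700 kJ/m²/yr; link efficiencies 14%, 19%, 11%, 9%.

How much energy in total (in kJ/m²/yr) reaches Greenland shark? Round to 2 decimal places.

Path 1: 647000 × 0.1 × 0.08 × 0.07 × 0.05 = 18.116 kJ/m²/yr
Path 2: 529700 × 0.14 × 0.19 × 0.11 × 0.09 = 139.491198 kJ/m²/yr
Total at Greenland shark: 18.116 + 139.491198 = 157.607198 kJ/m²/yr

157.61 kJ/m²/yr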